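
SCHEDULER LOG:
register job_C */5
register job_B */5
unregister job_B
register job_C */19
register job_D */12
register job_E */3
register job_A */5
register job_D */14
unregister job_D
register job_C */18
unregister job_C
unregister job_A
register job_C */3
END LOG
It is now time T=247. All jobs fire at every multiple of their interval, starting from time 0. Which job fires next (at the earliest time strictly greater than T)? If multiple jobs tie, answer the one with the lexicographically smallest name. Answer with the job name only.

Answer: job_C

Derivation:
Op 1: register job_C */5 -> active={job_C:*/5}
Op 2: register job_B */5 -> active={job_B:*/5, job_C:*/5}
Op 3: unregister job_B -> active={job_C:*/5}
Op 4: register job_C */19 -> active={job_C:*/19}
Op 5: register job_D */12 -> active={job_C:*/19, job_D:*/12}
Op 6: register job_E */3 -> active={job_C:*/19, job_D:*/12, job_E:*/3}
Op 7: register job_A */5 -> active={job_A:*/5, job_C:*/19, job_D:*/12, job_E:*/3}
Op 8: register job_D */14 -> active={job_A:*/5, job_C:*/19, job_D:*/14, job_E:*/3}
Op 9: unregister job_D -> active={job_A:*/5, job_C:*/19, job_E:*/3}
Op 10: register job_C */18 -> active={job_A:*/5, job_C:*/18, job_E:*/3}
Op 11: unregister job_C -> active={job_A:*/5, job_E:*/3}
Op 12: unregister job_A -> active={job_E:*/3}
Op 13: register job_C */3 -> active={job_C:*/3, job_E:*/3}
  job_C: interval 3, next fire after T=247 is 249
  job_E: interval 3, next fire after T=247 is 249
Earliest = 249, winner (lex tiebreak) = job_C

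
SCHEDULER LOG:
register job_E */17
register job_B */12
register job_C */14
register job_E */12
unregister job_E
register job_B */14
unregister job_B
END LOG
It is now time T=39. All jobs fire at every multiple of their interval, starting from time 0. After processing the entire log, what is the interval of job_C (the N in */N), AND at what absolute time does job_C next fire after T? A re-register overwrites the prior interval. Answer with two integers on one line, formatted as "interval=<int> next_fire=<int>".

Op 1: register job_E */17 -> active={job_E:*/17}
Op 2: register job_B */12 -> active={job_B:*/12, job_E:*/17}
Op 3: register job_C */14 -> active={job_B:*/12, job_C:*/14, job_E:*/17}
Op 4: register job_E */12 -> active={job_B:*/12, job_C:*/14, job_E:*/12}
Op 5: unregister job_E -> active={job_B:*/12, job_C:*/14}
Op 6: register job_B */14 -> active={job_B:*/14, job_C:*/14}
Op 7: unregister job_B -> active={job_C:*/14}
Final interval of job_C = 14
Next fire of job_C after T=39: (39//14+1)*14 = 42

Answer: interval=14 next_fire=42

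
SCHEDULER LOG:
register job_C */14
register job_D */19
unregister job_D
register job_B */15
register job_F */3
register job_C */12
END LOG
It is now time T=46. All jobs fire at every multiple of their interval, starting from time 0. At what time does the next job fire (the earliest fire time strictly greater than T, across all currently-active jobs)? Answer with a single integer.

Answer: 48

Derivation:
Op 1: register job_C */14 -> active={job_C:*/14}
Op 2: register job_D */19 -> active={job_C:*/14, job_D:*/19}
Op 3: unregister job_D -> active={job_C:*/14}
Op 4: register job_B */15 -> active={job_B:*/15, job_C:*/14}
Op 5: register job_F */3 -> active={job_B:*/15, job_C:*/14, job_F:*/3}
Op 6: register job_C */12 -> active={job_B:*/15, job_C:*/12, job_F:*/3}
  job_B: interval 15, next fire after T=46 is 60
  job_C: interval 12, next fire after T=46 is 48
  job_F: interval 3, next fire after T=46 is 48
Earliest fire time = 48 (job job_C)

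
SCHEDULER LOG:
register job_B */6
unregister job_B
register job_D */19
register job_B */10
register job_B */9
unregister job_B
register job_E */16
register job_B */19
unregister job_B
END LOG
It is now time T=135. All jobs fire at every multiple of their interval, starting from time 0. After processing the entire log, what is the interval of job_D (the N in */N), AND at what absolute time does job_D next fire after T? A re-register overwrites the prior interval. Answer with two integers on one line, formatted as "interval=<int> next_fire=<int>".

Op 1: register job_B */6 -> active={job_B:*/6}
Op 2: unregister job_B -> active={}
Op 3: register job_D */19 -> active={job_D:*/19}
Op 4: register job_B */10 -> active={job_B:*/10, job_D:*/19}
Op 5: register job_B */9 -> active={job_B:*/9, job_D:*/19}
Op 6: unregister job_B -> active={job_D:*/19}
Op 7: register job_E */16 -> active={job_D:*/19, job_E:*/16}
Op 8: register job_B */19 -> active={job_B:*/19, job_D:*/19, job_E:*/16}
Op 9: unregister job_B -> active={job_D:*/19, job_E:*/16}
Final interval of job_D = 19
Next fire of job_D after T=135: (135//19+1)*19 = 152

Answer: interval=19 next_fire=152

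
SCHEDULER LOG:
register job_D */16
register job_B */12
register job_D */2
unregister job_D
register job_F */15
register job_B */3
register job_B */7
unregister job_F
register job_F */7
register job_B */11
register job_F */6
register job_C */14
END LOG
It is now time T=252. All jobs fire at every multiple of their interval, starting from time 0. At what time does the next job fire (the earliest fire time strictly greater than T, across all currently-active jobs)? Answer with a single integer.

Op 1: register job_D */16 -> active={job_D:*/16}
Op 2: register job_B */12 -> active={job_B:*/12, job_D:*/16}
Op 3: register job_D */2 -> active={job_B:*/12, job_D:*/2}
Op 4: unregister job_D -> active={job_B:*/12}
Op 5: register job_F */15 -> active={job_B:*/12, job_F:*/15}
Op 6: register job_B */3 -> active={job_B:*/3, job_F:*/15}
Op 7: register job_B */7 -> active={job_B:*/7, job_F:*/15}
Op 8: unregister job_F -> active={job_B:*/7}
Op 9: register job_F */7 -> active={job_B:*/7, job_F:*/7}
Op 10: register job_B */11 -> active={job_B:*/11, job_F:*/7}
Op 11: register job_F */6 -> active={job_B:*/11, job_F:*/6}
Op 12: register job_C */14 -> active={job_B:*/11, job_C:*/14, job_F:*/6}
  job_B: interval 11, next fire after T=252 is 253
  job_C: interval 14, next fire after T=252 is 266
  job_F: interval 6, next fire after T=252 is 258
Earliest fire time = 253 (job job_B)

Answer: 253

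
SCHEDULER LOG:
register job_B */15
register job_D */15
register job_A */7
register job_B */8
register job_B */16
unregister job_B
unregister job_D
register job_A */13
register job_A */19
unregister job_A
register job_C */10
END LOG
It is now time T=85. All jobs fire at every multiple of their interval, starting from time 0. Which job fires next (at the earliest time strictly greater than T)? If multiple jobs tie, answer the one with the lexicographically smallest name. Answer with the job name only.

Op 1: register job_B */15 -> active={job_B:*/15}
Op 2: register job_D */15 -> active={job_B:*/15, job_D:*/15}
Op 3: register job_A */7 -> active={job_A:*/7, job_B:*/15, job_D:*/15}
Op 4: register job_B */8 -> active={job_A:*/7, job_B:*/8, job_D:*/15}
Op 5: register job_B */16 -> active={job_A:*/7, job_B:*/16, job_D:*/15}
Op 6: unregister job_B -> active={job_A:*/7, job_D:*/15}
Op 7: unregister job_D -> active={job_A:*/7}
Op 8: register job_A */13 -> active={job_A:*/13}
Op 9: register job_A */19 -> active={job_A:*/19}
Op 10: unregister job_A -> active={}
Op 11: register job_C */10 -> active={job_C:*/10}
  job_C: interval 10, next fire after T=85 is 90
Earliest = 90, winner (lex tiebreak) = job_C

Answer: job_C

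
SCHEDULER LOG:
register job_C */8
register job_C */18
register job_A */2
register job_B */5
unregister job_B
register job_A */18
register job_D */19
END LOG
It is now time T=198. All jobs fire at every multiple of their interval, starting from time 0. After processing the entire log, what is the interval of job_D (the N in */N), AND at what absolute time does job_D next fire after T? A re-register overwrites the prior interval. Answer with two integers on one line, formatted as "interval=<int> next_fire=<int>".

Op 1: register job_C */8 -> active={job_C:*/8}
Op 2: register job_C */18 -> active={job_C:*/18}
Op 3: register job_A */2 -> active={job_A:*/2, job_C:*/18}
Op 4: register job_B */5 -> active={job_A:*/2, job_B:*/5, job_C:*/18}
Op 5: unregister job_B -> active={job_A:*/2, job_C:*/18}
Op 6: register job_A */18 -> active={job_A:*/18, job_C:*/18}
Op 7: register job_D */19 -> active={job_A:*/18, job_C:*/18, job_D:*/19}
Final interval of job_D = 19
Next fire of job_D after T=198: (198//19+1)*19 = 209

Answer: interval=19 next_fire=209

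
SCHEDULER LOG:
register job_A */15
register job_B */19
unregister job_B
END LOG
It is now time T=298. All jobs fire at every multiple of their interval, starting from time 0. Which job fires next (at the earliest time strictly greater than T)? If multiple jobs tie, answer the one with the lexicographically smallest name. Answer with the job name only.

Answer: job_A

Derivation:
Op 1: register job_A */15 -> active={job_A:*/15}
Op 2: register job_B */19 -> active={job_A:*/15, job_B:*/19}
Op 3: unregister job_B -> active={job_A:*/15}
  job_A: interval 15, next fire after T=298 is 300
Earliest = 300, winner (lex tiebreak) = job_A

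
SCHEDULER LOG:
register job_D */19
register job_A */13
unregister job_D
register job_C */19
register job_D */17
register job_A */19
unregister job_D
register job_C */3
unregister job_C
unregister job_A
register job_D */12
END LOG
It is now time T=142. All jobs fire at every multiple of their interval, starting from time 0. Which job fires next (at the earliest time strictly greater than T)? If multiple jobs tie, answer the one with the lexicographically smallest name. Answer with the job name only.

Op 1: register job_D */19 -> active={job_D:*/19}
Op 2: register job_A */13 -> active={job_A:*/13, job_D:*/19}
Op 3: unregister job_D -> active={job_A:*/13}
Op 4: register job_C */19 -> active={job_A:*/13, job_C:*/19}
Op 5: register job_D */17 -> active={job_A:*/13, job_C:*/19, job_D:*/17}
Op 6: register job_A */19 -> active={job_A:*/19, job_C:*/19, job_D:*/17}
Op 7: unregister job_D -> active={job_A:*/19, job_C:*/19}
Op 8: register job_C */3 -> active={job_A:*/19, job_C:*/3}
Op 9: unregister job_C -> active={job_A:*/19}
Op 10: unregister job_A -> active={}
Op 11: register job_D */12 -> active={job_D:*/12}
  job_D: interval 12, next fire after T=142 is 144
Earliest = 144, winner (lex tiebreak) = job_D

Answer: job_D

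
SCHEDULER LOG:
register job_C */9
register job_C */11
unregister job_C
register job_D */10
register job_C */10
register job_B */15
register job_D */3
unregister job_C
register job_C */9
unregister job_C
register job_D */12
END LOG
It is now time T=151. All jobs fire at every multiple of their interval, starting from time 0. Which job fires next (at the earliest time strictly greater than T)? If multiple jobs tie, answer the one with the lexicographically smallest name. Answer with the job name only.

Answer: job_D

Derivation:
Op 1: register job_C */9 -> active={job_C:*/9}
Op 2: register job_C */11 -> active={job_C:*/11}
Op 3: unregister job_C -> active={}
Op 4: register job_D */10 -> active={job_D:*/10}
Op 5: register job_C */10 -> active={job_C:*/10, job_D:*/10}
Op 6: register job_B */15 -> active={job_B:*/15, job_C:*/10, job_D:*/10}
Op 7: register job_D */3 -> active={job_B:*/15, job_C:*/10, job_D:*/3}
Op 8: unregister job_C -> active={job_B:*/15, job_D:*/3}
Op 9: register job_C */9 -> active={job_B:*/15, job_C:*/9, job_D:*/3}
Op 10: unregister job_C -> active={job_B:*/15, job_D:*/3}
Op 11: register job_D */12 -> active={job_B:*/15, job_D:*/12}
  job_B: interval 15, next fire after T=151 is 165
  job_D: interval 12, next fire after T=151 is 156
Earliest = 156, winner (lex tiebreak) = job_D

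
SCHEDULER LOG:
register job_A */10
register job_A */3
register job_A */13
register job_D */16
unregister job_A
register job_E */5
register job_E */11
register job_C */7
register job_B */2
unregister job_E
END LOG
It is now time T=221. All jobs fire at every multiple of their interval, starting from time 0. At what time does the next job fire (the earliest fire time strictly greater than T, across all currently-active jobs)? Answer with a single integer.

Answer: 222

Derivation:
Op 1: register job_A */10 -> active={job_A:*/10}
Op 2: register job_A */3 -> active={job_A:*/3}
Op 3: register job_A */13 -> active={job_A:*/13}
Op 4: register job_D */16 -> active={job_A:*/13, job_D:*/16}
Op 5: unregister job_A -> active={job_D:*/16}
Op 6: register job_E */5 -> active={job_D:*/16, job_E:*/5}
Op 7: register job_E */11 -> active={job_D:*/16, job_E:*/11}
Op 8: register job_C */7 -> active={job_C:*/7, job_D:*/16, job_E:*/11}
Op 9: register job_B */2 -> active={job_B:*/2, job_C:*/7, job_D:*/16, job_E:*/11}
Op 10: unregister job_E -> active={job_B:*/2, job_C:*/7, job_D:*/16}
  job_B: interval 2, next fire after T=221 is 222
  job_C: interval 7, next fire after T=221 is 224
  job_D: interval 16, next fire after T=221 is 224
Earliest fire time = 222 (job job_B)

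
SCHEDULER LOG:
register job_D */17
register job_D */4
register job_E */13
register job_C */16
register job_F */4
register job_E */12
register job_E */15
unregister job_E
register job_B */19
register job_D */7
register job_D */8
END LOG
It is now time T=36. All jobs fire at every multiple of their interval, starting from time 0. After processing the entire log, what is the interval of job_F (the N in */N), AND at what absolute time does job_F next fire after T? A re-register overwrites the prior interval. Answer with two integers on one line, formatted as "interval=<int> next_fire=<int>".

Op 1: register job_D */17 -> active={job_D:*/17}
Op 2: register job_D */4 -> active={job_D:*/4}
Op 3: register job_E */13 -> active={job_D:*/4, job_E:*/13}
Op 4: register job_C */16 -> active={job_C:*/16, job_D:*/4, job_E:*/13}
Op 5: register job_F */4 -> active={job_C:*/16, job_D:*/4, job_E:*/13, job_F:*/4}
Op 6: register job_E */12 -> active={job_C:*/16, job_D:*/4, job_E:*/12, job_F:*/4}
Op 7: register job_E */15 -> active={job_C:*/16, job_D:*/4, job_E:*/15, job_F:*/4}
Op 8: unregister job_E -> active={job_C:*/16, job_D:*/4, job_F:*/4}
Op 9: register job_B */19 -> active={job_B:*/19, job_C:*/16, job_D:*/4, job_F:*/4}
Op 10: register job_D */7 -> active={job_B:*/19, job_C:*/16, job_D:*/7, job_F:*/4}
Op 11: register job_D */8 -> active={job_B:*/19, job_C:*/16, job_D:*/8, job_F:*/4}
Final interval of job_F = 4
Next fire of job_F after T=36: (36//4+1)*4 = 40

Answer: interval=4 next_fire=40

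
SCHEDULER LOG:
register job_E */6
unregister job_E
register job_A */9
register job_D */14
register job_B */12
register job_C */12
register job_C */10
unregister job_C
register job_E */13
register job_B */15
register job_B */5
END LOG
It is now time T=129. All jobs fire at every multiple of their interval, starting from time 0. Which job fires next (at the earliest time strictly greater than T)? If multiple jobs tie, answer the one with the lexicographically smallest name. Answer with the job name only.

Op 1: register job_E */6 -> active={job_E:*/6}
Op 2: unregister job_E -> active={}
Op 3: register job_A */9 -> active={job_A:*/9}
Op 4: register job_D */14 -> active={job_A:*/9, job_D:*/14}
Op 5: register job_B */12 -> active={job_A:*/9, job_B:*/12, job_D:*/14}
Op 6: register job_C */12 -> active={job_A:*/9, job_B:*/12, job_C:*/12, job_D:*/14}
Op 7: register job_C */10 -> active={job_A:*/9, job_B:*/12, job_C:*/10, job_D:*/14}
Op 8: unregister job_C -> active={job_A:*/9, job_B:*/12, job_D:*/14}
Op 9: register job_E */13 -> active={job_A:*/9, job_B:*/12, job_D:*/14, job_E:*/13}
Op 10: register job_B */15 -> active={job_A:*/9, job_B:*/15, job_D:*/14, job_E:*/13}
Op 11: register job_B */5 -> active={job_A:*/9, job_B:*/5, job_D:*/14, job_E:*/13}
  job_A: interval 9, next fire after T=129 is 135
  job_B: interval 5, next fire after T=129 is 130
  job_D: interval 14, next fire after T=129 is 140
  job_E: interval 13, next fire after T=129 is 130
Earliest = 130, winner (lex tiebreak) = job_B

Answer: job_B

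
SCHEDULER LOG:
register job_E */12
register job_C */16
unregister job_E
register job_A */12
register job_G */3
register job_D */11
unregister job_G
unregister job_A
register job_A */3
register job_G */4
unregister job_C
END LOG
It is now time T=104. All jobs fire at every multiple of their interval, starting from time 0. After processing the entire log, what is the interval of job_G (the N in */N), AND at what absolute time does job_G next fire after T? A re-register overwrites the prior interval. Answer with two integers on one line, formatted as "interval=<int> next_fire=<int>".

Answer: interval=4 next_fire=108

Derivation:
Op 1: register job_E */12 -> active={job_E:*/12}
Op 2: register job_C */16 -> active={job_C:*/16, job_E:*/12}
Op 3: unregister job_E -> active={job_C:*/16}
Op 4: register job_A */12 -> active={job_A:*/12, job_C:*/16}
Op 5: register job_G */3 -> active={job_A:*/12, job_C:*/16, job_G:*/3}
Op 6: register job_D */11 -> active={job_A:*/12, job_C:*/16, job_D:*/11, job_G:*/3}
Op 7: unregister job_G -> active={job_A:*/12, job_C:*/16, job_D:*/11}
Op 8: unregister job_A -> active={job_C:*/16, job_D:*/11}
Op 9: register job_A */3 -> active={job_A:*/3, job_C:*/16, job_D:*/11}
Op 10: register job_G */4 -> active={job_A:*/3, job_C:*/16, job_D:*/11, job_G:*/4}
Op 11: unregister job_C -> active={job_A:*/3, job_D:*/11, job_G:*/4}
Final interval of job_G = 4
Next fire of job_G after T=104: (104//4+1)*4 = 108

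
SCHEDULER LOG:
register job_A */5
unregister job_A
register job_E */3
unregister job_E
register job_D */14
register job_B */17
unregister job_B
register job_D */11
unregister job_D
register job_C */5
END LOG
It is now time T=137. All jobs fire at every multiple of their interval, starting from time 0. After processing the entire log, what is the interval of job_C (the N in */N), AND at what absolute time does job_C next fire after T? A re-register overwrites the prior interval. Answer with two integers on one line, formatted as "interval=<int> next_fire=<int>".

Answer: interval=5 next_fire=140

Derivation:
Op 1: register job_A */5 -> active={job_A:*/5}
Op 2: unregister job_A -> active={}
Op 3: register job_E */3 -> active={job_E:*/3}
Op 4: unregister job_E -> active={}
Op 5: register job_D */14 -> active={job_D:*/14}
Op 6: register job_B */17 -> active={job_B:*/17, job_D:*/14}
Op 7: unregister job_B -> active={job_D:*/14}
Op 8: register job_D */11 -> active={job_D:*/11}
Op 9: unregister job_D -> active={}
Op 10: register job_C */5 -> active={job_C:*/5}
Final interval of job_C = 5
Next fire of job_C after T=137: (137//5+1)*5 = 140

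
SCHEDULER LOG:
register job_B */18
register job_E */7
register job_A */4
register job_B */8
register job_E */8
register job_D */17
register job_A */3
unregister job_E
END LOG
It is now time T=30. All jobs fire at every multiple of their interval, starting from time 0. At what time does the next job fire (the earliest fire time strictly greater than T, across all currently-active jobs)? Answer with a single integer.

Answer: 32

Derivation:
Op 1: register job_B */18 -> active={job_B:*/18}
Op 2: register job_E */7 -> active={job_B:*/18, job_E:*/7}
Op 3: register job_A */4 -> active={job_A:*/4, job_B:*/18, job_E:*/7}
Op 4: register job_B */8 -> active={job_A:*/4, job_B:*/8, job_E:*/7}
Op 5: register job_E */8 -> active={job_A:*/4, job_B:*/8, job_E:*/8}
Op 6: register job_D */17 -> active={job_A:*/4, job_B:*/8, job_D:*/17, job_E:*/8}
Op 7: register job_A */3 -> active={job_A:*/3, job_B:*/8, job_D:*/17, job_E:*/8}
Op 8: unregister job_E -> active={job_A:*/3, job_B:*/8, job_D:*/17}
  job_A: interval 3, next fire after T=30 is 33
  job_B: interval 8, next fire after T=30 is 32
  job_D: interval 17, next fire after T=30 is 34
Earliest fire time = 32 (job job_B)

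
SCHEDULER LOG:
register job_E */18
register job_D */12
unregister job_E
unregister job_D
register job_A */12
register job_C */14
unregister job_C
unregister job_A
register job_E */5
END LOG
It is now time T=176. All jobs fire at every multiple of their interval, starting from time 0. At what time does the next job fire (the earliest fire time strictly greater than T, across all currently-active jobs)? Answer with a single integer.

Answer: 180

Derivation:
Op 1: register job_E */18 -> active={job_E:*/18}
Op 2: register job_D */12 -> active={job_D:*/12, job_E:*/18}
Op 3: unregister job_E -> active={job_D:*/12}
Op 4: unregister job_D -> active={}
Op 5: register job_A */12 -> active={job_A:*/12}
Op 6: register job_C */14 -> active={job_A:*/12, job_C:*/14}
Op 7: unregister job_C -> active={job_A:*/12}
Op 8: unregister job_A -> active={}
Op 9: register job_E */5 -> active={job_E:*/5}
  job_E: interval 5, next fire after T=176 is 180
Earliest fire time = 180 (job job_E)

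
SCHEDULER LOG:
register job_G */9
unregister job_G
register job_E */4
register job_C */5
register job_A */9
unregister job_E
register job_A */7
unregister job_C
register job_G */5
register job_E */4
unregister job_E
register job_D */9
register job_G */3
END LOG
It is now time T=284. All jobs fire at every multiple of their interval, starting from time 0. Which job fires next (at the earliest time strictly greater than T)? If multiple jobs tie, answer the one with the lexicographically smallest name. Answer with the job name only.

Answer: job_G

Derivation:
Op 1: register job_G */9 -> active={job_G:*/9}
Op 2: unregister job_G -> active={}
Op 3: register job_E */4 -> active={job_E:*/4}
Op 4: register job_C */5 -> active={job_C:*/5, job_E:*/4}
Op 5: register job_A */9 -> active={job_A:*/9, job_C:*/5, job_E:*/4}
Op 6: unregister job_E -> active={job_A:*/9, job_C:*/5}
Op 7: register job_A */7 -> active={job_A:*/7, job_C:*/5}
Op 8: unregister job_C -> active={job_A:*/7}
Op 9: register job_G */5 -> active={job_A:*/7, job_G:*/5}
Op 10: register job_E */4 -> active={job_A:*/7, job_E:*/4, job_G:*/5}
Op 11: unregister job_E -> active={job_A:*/7, job_G:*/5}
Op 12: register job_D */9 -> active={job_A:*/7, job_D:*/9, job_G:*/5}
Op 13: register job_G */3 -> active={job_A:*/7, job_D:*/9, job_G:*/3}
  job_A: interval 7, next fire after T=284 is 287
  job_D: interval 9, next fire after T=284 is 288
  job_G: interval 3, next fire after T=284 is 285
Earliest = 285, winner (lex tiebreak) = job_G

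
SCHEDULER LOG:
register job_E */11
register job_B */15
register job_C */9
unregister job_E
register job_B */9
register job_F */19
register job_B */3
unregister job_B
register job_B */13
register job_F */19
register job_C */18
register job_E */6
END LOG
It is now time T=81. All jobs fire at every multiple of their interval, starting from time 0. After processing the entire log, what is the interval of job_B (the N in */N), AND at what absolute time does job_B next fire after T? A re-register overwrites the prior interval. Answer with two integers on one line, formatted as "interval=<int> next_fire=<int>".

Op 1: register job_E */11 -> active={job_E:*/11}
Op 2: register job_B */15 -> active={job_B:*/15, job_E:*/11}
Op 3: register job_C */9 -> active={job_B:*/15, job_C:*/9, job_E:*/11}
Op 4: unregister job_E -> active={job_B:*/15, job_C:*/9}
Op 5: register job_B */9 -> active={job_B:*/9, job_C:*/9}
Op 6: register job_F */19 -> active={job_B:*/9, job_C:*/9, job_F:*/19}
Op 7: register job_B */3 -> active={job_B:*/3, job_C:*/9, job_F:*/19}
Op 8: unregister job_B -> active={job_C:*/9, job_F:*/19}
Op 9: register job_B */13 -> active={job_B:*/13, job_C:*/9, job_F:*/19}
Op 10: register job_F */19 -> active={job_B:*/13, job_C:*/9, job_F:*/19}
Op 11: register job_C */18 -> active={job_B:*/13, job_C:*/18, job_F:*/19}
Op 12: register job_E */6 -> active={job_B:*/13, job_C:*/18, job_E:*/6, job_F:*/19}
Final interval of job_B = 13
Next fire of job_B after T=81: (81//13+1)*13 = 91

Answer: interval=13 next_fire=91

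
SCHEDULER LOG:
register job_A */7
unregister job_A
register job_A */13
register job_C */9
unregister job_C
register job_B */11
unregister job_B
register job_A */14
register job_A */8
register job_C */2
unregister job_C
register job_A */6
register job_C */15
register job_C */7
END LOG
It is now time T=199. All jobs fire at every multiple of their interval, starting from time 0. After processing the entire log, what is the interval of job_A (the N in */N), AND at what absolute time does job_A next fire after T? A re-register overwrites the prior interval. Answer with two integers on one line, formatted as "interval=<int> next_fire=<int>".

Answer: interval=6 next_fire=204

Derivation:
Op 1: register job_A */7 -> active={job_A:*/7}
Op 2: unregister job_A -> active={}
Op 3: register job_A */13 -> active={job_A:*/13}
Op 4: register job_C */9 -> active={job_A:*/13, job_C:*/9}
Op 5: unregister job_C -> active={job_A:*/13}
Op 6: register job_B */11 -> active={job_A:*/13, job_B:*/11}
Op 7: unregister job_B -> active={job_A:*/13}
Op 8: register job_A */14 -> active={job_A:*/14}
Op 9: register job_A */8 -> active={job_A:*/8}
Op 10: register job_C */2 -> active={job_A:*/8, job_C:*/2}
Op 11: unregister job_C -> active={job_A:*/8}
Op 12: register job_A */6 -> active={job_A:*/6}
Op 13: register job_C */15 -> active={job_A:*/6, job_C:*/15}
Op 14: register job_C */7 -> active={job_A:*/6, job_C:*/7}
Final interval of job_A = 6
Next fire of job_A after T=199: (199//6+1)*6 = 204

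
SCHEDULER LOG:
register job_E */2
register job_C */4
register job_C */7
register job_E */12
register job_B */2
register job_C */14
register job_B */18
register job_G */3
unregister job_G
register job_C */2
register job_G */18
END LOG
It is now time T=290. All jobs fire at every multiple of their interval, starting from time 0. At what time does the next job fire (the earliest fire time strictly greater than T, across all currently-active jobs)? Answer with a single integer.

Op 1: register job_E */2 -> active={job_E:*/2}
Op 2: register job_C */4 -> active={job_C:*/4, job_E:*/2}
Op 3: register job_C */7 -> active={job_C:*/7, job_E:*/2}
Op 4: register job_E */12 -> active={job_C:*/7, job_E:*/12}
Op 5: register job_B */2 -> active={job_B:*/2, job_C:*/7, job_E:*/12}
Op 6: register job_C */14 -> active={job_B:*/2, job_C:*/14, job_E:*/12}
Op 7: register job_B */18 -> active={job_B:*/18, job_C:*/14, job_E:*/12}
Op 8: register job_G */3 -> active={job_B:*/18, job_C:*/14, job_E:*/12, job_G:*/3}
Op 9: unregister job_G -> active={job_B:*/18, job_C:*/14, job_E:*/12}
Op 10: register job_C */2 -> active={job_B:*/18, job_C:*/2, job_E:*/12}
Op 11: register job_G */18 -> active={job_B:*/18, job_C:*/2, job_E:*/12, job_G:*/18}
  job_B: interval 18, next fire after T=290 is 306
  job_C: interval 2, next fire after T=290 is 292
  job_E: interval 12, next fire after T=290 is 300
  job_G: interval 18, next fire after T=290 is 306
Earliest fire time = 292 (job job_C)

Answer: 292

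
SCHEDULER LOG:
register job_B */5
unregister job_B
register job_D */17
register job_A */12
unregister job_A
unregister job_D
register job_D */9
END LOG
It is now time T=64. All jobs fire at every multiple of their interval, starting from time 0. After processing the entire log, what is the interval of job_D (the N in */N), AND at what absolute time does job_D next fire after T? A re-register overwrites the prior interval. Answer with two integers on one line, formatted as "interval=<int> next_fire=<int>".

Op 1: register job_B */5 -> active={job_B:*/5}
Op 2: unregister job_B -> active={}
Op 3: register job_D */17 -> active={job_D:*/17}
Op 4: register job_A */12 -> active={job_A:*/12, job_D:*/17}
Op 5: unregister job_A -> active={job_D:*/17}
Op 6: unregister job_D -> active={}
Op 7: register job_D */9 -> active={job_D:*/9}
Final interval of job_D = 9
Next fire of job_D after T=64: (64//9+1)*9 = 72

Answer: interval=9 next_fire=72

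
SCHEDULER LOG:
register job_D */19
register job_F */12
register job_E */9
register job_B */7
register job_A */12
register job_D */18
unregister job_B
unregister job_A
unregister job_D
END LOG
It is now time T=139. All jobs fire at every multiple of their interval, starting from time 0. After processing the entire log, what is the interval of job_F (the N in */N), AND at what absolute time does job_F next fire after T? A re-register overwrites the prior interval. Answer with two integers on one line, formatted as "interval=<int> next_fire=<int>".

Answer: interval=12 next_fire=144

Derivation:
Op 1: register job_D */19 -> active={job_D:*/19}
Op 2: register job_F */12 -> active={job_D:*/19, job_F:*/12}
Op 3: register job_E */9 -> active={job_D:*/19, job_E:*/9, job_F:*/12}
Op 4: register job_B */7 -> active={job_B:*/7, job_D:*/19, job_E:*/9, job_F:*/12}
Op 5: register job_A */12 -> active={job_A:*/12, job_B:*/7, job_D:*/19, job_E:*/9, job_F:*/12}
Op 6: register job_D */18 -> active={job_A:*/12, job_B:*/7, job_D:*/18, job_E:*/9, job_F:*/12}
Op 7: unregister job_B -> active={job_A:*/12, job_D:*/18, job_E:*/9, job_F:*/12}
Op 8: unregister job_A -> active={job_D:*/18, job_E:*/9, job_F:*/12}
Op 9: unregister job_D -> active={job_E:*/9, job_F:*/12}
Final interval of job_F = 12
Next fire of job_F after T=139: (139//12+1)*12 = 144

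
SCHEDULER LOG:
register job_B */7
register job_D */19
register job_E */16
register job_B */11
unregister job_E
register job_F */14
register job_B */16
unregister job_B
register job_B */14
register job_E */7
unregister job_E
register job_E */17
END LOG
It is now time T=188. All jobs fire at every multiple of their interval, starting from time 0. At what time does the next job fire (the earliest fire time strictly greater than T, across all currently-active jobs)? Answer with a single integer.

Answer: 190

Derivation:
Op 1: register job_B */7 -> active={job_B:*/7}
Op 2: register job_D */19 -> active={job_B:*/7, job_D:*/19}
Op 3: register job_E */16 -> active={job_B:*/7, job_D:*/19, job_E:*/16}
Op 4: register job_B */11 -> active={job_B:*/11, job_D:*/19, job_E:*/16}
Op 5: unregister job_E -> active={job_B:*/11, job_D:*/19}
Op 6: register job_F */14 -> active={job_B:*/11, job_D:*/19, job_F:*/14}
Op 7: register job_B */16 -> active={job_B:*/16, job_D:*/19, job_F:*/14}
Op 8: unregister job_B -> active={job_D:*/19, job_F:*/14}
Op 9: register job_B */14 -> active={job_B:*/14, job_D:*/19, job_F:*/14}
Op 10: register job_E */7 -> active={job_B:*/14, job_D:*/19, job_E:*/7, job_F:*/14}
Op 11: unregister job_E -> active={job_B:*/14, job_D:*/19, job_F:*/14}
Op 12: register job_E */17 -> active={job_B:*/14, job_D:*/19, job_E:*/17, job_F:*/14}
  job_B: interval 14, next fire after T=188 is 196
  job_D: interval 19, next fire after T=188 is 190
  job_E: interval 17, next fire after T=188 is 204
  job_F: interval 14, next fire after T=188 is 196
Earliest fire time = 190 (job job_D)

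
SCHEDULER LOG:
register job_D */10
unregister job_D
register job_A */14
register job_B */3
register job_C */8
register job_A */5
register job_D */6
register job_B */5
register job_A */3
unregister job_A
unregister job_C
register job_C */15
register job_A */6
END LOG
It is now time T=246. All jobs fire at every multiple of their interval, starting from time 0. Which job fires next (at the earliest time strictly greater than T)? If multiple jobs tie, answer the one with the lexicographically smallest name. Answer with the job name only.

Op 1: register job_D */10 -> active={job_D:*/10}
Op 2: unregister job_D -> active={}
Op 3: register job_A */14 -> active={job_A:*/14}
Op 4: register job_B */3 -> active={job_A:*/14, job_B:*/3}
Op 5: register job_C */8 -> active={job_A:*/14, job_B:*/3, job_C:*/8}
Op 6: register job_A */5 -> active={job_A:*/5, job_B:*/3, job_C:*/8}
Op 7: register job_D */6 -> active={job_A:*/5, job_B:*/3, job_C:*/8, job_D:*/6}
Op 8: register job_B */5 -> active={job_A:*/5, job_B:*/5, job_C:*/8, job_D:*/6}
Op 9: register job_A */3 -> active={job_A:*/3, job_B:*/5, job_C:*/8, job_D:*/6}
Op 10: unregister job_A -> active={job_B:*/5, job_C:*/8, job_D:*/6}
Op 11: unregister job_C -> active={job_B:*/5, job_D:*/6}
Op 12: register job_C */15 -> active={job_B:*/5, job_C:*/15, job_D:*/6}
Op 13: register job_A */6 -> active={job_A:*/6, job_B:*/5, job_C:*/15, job_D:*/6}
  job_A: interval 6, next fire after T=246 is 252
  job_B: interval 5, next fire after T=246 is 250
  job_C: interval 15, next fire after T=246 is 255
  job_D: interval 6, next fire after T=246 is 252
Earliest = 250, winner (lex tiebreak) = job_B

Answer: job_B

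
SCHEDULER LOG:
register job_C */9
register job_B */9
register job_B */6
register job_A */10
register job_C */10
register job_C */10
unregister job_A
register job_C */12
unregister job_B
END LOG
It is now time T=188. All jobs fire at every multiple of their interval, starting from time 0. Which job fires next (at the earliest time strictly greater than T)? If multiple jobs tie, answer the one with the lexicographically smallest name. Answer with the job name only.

Op 1: register job_C */9 -> active={job_C:*/9}
Op 2: register job_B */9 -> active={job_B:*/9, job_C:*/9}
Op 3: register job_B */6 -> active={job_B:*/6, job_C:*/9}
Op 4: register job_A */10 -> active={job_A:*/10, job_B:*/6, job_C:*/9}
Op 5: register job_C */10 -> active={job_A:*/10, job_B:*/6, job_C:*/10}
Op 6: register job_C */10 -> active={job_A:*/10, job_B:*/6, job_C:*/10}
Op 7: unregister job_A -> active={job_B:*/6, job_C:*/10}
Op 8: register job_C */12 -> active={job_B:*/6, job_C:*/12}
Op 9: unregister job_B -> active={job_C:*/12}
  job_C: interval 12, next fire after T=188 is 192
Earliest = 192, winner (lex tiebreak) = job_C

Answer: job_C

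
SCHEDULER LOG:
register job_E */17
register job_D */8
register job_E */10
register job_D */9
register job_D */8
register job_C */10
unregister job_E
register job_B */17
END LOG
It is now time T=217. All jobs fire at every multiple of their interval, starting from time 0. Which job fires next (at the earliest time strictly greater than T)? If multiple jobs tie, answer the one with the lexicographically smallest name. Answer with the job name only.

Answer: job_C

Derivation:
Op 1: register job_E */17 -> active={job_E:*/17}
Op 2: register job_D */8 -> active={job_D:*/8, job_E:*/17}
Op 3: register job_E */10 -> active={job_D:*/8, job_E:*/10}
Op 4: register job_D */9 -> active={job_D:*/9, job_E:*/10}
Op 5: register job_D */8 -> active={job_D:*/8, job_E:*/10}
Op 6: register job_C */10 -> active={job_C:*/10, job_D:*/8, job_E:*/10}
Op 7: unregister job_E -> active={job_C:*/10, job_D:*/8}
Op 8: register job_B */17 -> active={job_B:*/17, job_C:*/10, job_D:*/8}
  job_B: interval 17, next fire after T=217 is 221
  job_C: interval 10, next fire after T=217 is 220
  job_D: interval 8, next fire after T=217 is 224
Earliest = 220, winner (lex tiebreak) = job_C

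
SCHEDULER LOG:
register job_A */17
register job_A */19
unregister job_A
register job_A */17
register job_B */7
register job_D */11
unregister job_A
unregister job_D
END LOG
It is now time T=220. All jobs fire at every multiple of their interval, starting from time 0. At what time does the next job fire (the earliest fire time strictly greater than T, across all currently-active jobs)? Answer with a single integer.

Answer: 224

Derivation:
Op 1: register job_A */17 -> active={job_A:*/17}
Op 2: register job_A */19 -> active={job_A:*/19}
Op 3: unregister job_A -> active={}
Op 4: register job_A */17 -> active={job_A:*/17}
Op 5: register job_B */7 -> active={job_A:*/17, job_B:*/7}
Op 6: register job_D */11 -> active={job_A:*/17, job_B:*/7, job_D:*/11}
Op 7: unregister job_A -> active={job_B:*/7, job_D:*/11}
Op 8: unregister job_D -> active={job_B:*/7}
  job_B: interval 7, next fire after T=220 is 224
Earliest fire time = 224 (job job_B)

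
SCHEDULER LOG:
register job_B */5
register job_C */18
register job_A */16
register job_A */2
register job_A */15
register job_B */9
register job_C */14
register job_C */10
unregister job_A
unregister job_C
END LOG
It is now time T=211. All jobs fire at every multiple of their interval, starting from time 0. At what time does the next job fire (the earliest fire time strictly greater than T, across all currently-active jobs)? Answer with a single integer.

Answer: 216

Derivation:
Op 1: register job_B */5 -> active={job_B:*/5}
Op 2: register job_C */18 -> active={job_B:*/5, job_C:*/18}
Op 3: register job_A */16 -> active={job_A:*/16, job_B:*/5, job_C:*/18}
Op 4: register job_A */2 -> active={job_A:*/2, job_B:*/5, job_C:*/18}
Op 5: register job_A */15 -> active={job_A:*/15, job_B:*/5, job_C:*/18}
Op 6: register job_B */9 -> active={job_A:*/15, job_B:*/9, job_C:*/18}
Op 7: register job_C */14 -> active={job_A:*/15, job_B:*/9, job_C:*/14}
Op 8: register job_C */10 -> active={job_A:*/15, job_B:*/9, job_C:*/10}
Op 9: unregister job_A -> active={job_B:*/9, job_C:*/10}
Op 10: unregister job_C -> active={job_B:*/9}
  job_B: interval 9, next fire after T=211 is 216
Earliest fire time = 216 (job job_B)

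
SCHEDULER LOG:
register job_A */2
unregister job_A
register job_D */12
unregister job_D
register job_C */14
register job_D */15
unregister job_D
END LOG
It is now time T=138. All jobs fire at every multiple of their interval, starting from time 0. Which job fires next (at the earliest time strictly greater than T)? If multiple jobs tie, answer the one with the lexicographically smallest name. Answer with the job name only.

Answer: job_C

Derivation:
Op 1: register job_A */2 -> active={job_A:*/2}
Op 2: unregister job_A -> active={}
Op 3: register job_D */12 -> active={job_D:*/12}
Op 4: unregister job_D -> active={}
Op 5: register job_C */14 -> active={job_C:*/14}
Op 6: register job_D */15 -> active={job_C:*/14, job_D:*/15}
Op 7: unregister job_D -> active={job_C:*/14}
  job_C: interval 14, next fire after T=138 is 140
Earliest = 140, winner (lex tiebreak) = job_C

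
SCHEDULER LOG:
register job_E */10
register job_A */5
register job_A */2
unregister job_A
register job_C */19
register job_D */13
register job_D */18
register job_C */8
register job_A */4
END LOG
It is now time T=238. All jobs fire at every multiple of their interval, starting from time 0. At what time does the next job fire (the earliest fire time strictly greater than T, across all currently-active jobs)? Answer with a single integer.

Op 1: register job_E */10 -> active={job_E:*/10}
Op 2: register job_A */5 -> active={job_A:*/5, job_E:*/10}
Op 3: register job_A */2 -> active={job_A:*/2, job_E:*/10}
Op 4: unregister job_A -> active={job_E:*/10}
Op 5: register job_C */19 -> active={job_C:*/19, job_E:*/10}
Op 6: register job_D */13 -> active={job_C:*/19, job_D:*/13, job_E:*/10}
Op 7: register job_D */18 -> active={job_C:*/19, job_D:*/18, job_E:*/10}
Op 8: register job_C */8 -> active={job_C:*/8, job_D:*/18, job_E:*/10}
Op 9: register job_A */4 -> active={job_A:*/4, job_C:*/8, job_D:*/18, job_E:*/10}
  job_A: interval 4, next fire after T=238 is 240
  job_C: interval 8, next fire after T=238 is 240
  job_D: interval 18, next fire after T=238 is 252
  job_E: interval 10, next fire after T=238 is 240
Earliest fire time = 240 (job job_A)

Answer: 240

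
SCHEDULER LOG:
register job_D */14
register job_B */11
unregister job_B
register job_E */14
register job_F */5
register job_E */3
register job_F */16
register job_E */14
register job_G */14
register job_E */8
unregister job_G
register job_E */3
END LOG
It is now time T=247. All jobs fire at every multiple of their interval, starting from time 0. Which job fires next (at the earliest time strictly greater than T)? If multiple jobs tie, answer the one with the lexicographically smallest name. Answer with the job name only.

Op 1: register job_D */14 -> active={job_D:*/14}
Op 2: register job_B */11 -> active={job_B:*/11, job_D:*/14}
Op 3: unregister job_B -> active={job_D:*/14}
Op 4: register job_E */14 -> active={job_D:*/14, job_E:*/14}
Op 5: register job_F */5 -> active={job_D:*/14, job_E:*/14, job_F:*/5}
Op 6: register job_E */3 -> active={job_D:*/14, job_E:*/3, job_F:*/5}
Op 7: register job_F */16 -> active={job_D:*/14, job_E:*/3, job_F:*/16}
Op 8: register job_E */14 -> active={job_D:*/14, job_E:*/14, job_F:*/16}
Op 9: register job_G */14 -> active={job_D:*/14, job_E:*/14, job_F:*/16, job_G:*/14}
Op 10: register job_E */8 -> active={job_D:*/14, job_E:*/8, job_F:*/16, job_G:*/14}
Op 11: unregister job_G -> active={job_D:*/14, job_E:*/8, job_F:*/16}
Op 12: register job_E */3 -> active={job_D:*/14, job_E:*/3, job_F:*/16}
  job_D: interval 14, next fire after T=247 is 252
  job_E: interval 3, next fire after T=247 is 249
  job_F: interval 16, next fire after T=247 is 256
Earliest = 249, winner (lex tiebreak) = job_E

Answer: job_E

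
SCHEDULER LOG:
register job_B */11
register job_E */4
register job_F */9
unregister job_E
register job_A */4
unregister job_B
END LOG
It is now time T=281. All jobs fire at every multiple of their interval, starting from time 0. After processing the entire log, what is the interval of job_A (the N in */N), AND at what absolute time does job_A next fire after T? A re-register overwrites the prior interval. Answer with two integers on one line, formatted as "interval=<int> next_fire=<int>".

Op 1: register job_B */11 -> active={job_B:*/11}
Op 2: register job_E */4 -> active={job_B:*/11, job_E:*/4}
Op 3: register job_F */9 -> active={job_B:*/11, job_E:*/4, job_F:*/9}
Op 4: unregister job_E -> active={job_B:*/11, job_F:*/9}
Op 5: register job_A */4 -> active={job_A:*/4, job_B:*/11, job_F:*/9}
Op 6: unregister job_B -> active={job_A:*/4, job_F:*/9}
Final interval of job_A = 4
Next fire of job_A after T=281: (281//4+1)*4 = 284

Answer: interval=4 next_fire=284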